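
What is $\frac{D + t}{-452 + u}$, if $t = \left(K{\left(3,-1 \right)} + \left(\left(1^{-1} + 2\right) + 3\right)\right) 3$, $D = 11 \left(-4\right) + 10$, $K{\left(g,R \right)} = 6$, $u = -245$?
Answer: $- \frac{2}{697} \approx -0.0028694$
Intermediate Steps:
$D = -34$ ($D = -44 + 10 = -34$)
$t = 36$ ($t = \left(6 + \left(\left(1^{-1} + 2\right) + 3\right)\right) 3 = \left(6 + \left(\left(1 + 2\right) + 3\right)\right) 3 = \left(6 + \left(3 + 3\right)\right) 3 = \left(6 + 6\right) 3 = 12 \cdot 3 = 36$)
$\frac{D + t}{-452 + u} = \frac{-34 + 36}{-452 - 245} = \frac{2}{-697} = 2 \left(- \frac{1}{697}\right) = - \frac{2}{697}$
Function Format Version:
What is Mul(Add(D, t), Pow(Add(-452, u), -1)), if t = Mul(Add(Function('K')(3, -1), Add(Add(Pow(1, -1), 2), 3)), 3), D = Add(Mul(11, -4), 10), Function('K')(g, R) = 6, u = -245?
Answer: Rational(-2, 697) ≈ -0.0028694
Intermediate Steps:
D = -34 (D = Add(-44, 10) = -34)
t = 36 (t = Mul(Add(6, Add(Add(Pow(1, -1), 2), 3)), 3) = Mul(Add(6, Add(Add(1, 2), 3)), 3) = Mul(Add(6, Add(3, 3)), 3) = Mul(Add(6, 6), 3) = Mul(12, 3) = 36)
Mul(Add(D, t), Pow(Add(-452, u), -1)) = Mul(Add(-34, 36), Pow(Add(-452, -245), -1)) = Mul(2, Pow(-697, -1)) = Mul(2, Rational(-1, 697)) = Rational(-2, 697)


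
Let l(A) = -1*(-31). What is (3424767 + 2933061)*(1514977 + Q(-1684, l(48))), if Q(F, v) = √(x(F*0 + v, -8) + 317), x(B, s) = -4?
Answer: 9631963189956 + 6357828*√313 ≈ 9.6321e+12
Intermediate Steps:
l(A) = 31
Q(F, v) = √313 (Q(F, v) = √(-4 + 317) = √313)
(3424767 + 2933061)*(1514977 + Q(-1684, l(48))) = (3424767 + 2933061)*(1514977 + √313) = 6357828*(1514977 + √313) = 9631963189956 + 6357828*√313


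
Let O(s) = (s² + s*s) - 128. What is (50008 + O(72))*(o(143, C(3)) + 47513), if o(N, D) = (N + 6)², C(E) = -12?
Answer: 4200129072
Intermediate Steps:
O(s) = -128 + 2*s² (O(s) = (s² + s²) - 128 = 2*s² - 128 = -128 + 2*s²)
o(N, D) = (6 + N)²
(50008 + O(72))*(o(143, C(3)) + 47513) = (50008 + (-128 + 2*72²))*((6 + 143)² + 47513) = (50008 + (-128 + 2*5184))*(149² + 47513) = (50008 + (-128 + 10368))*(22201 + 47513) = (50008 + 10240)*69714 = 60248*69714 = 4200129072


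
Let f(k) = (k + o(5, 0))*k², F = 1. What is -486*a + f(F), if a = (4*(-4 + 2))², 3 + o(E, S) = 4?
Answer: -31102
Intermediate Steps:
o(E, S) = 1 (o(E, S) = -3 + 4 = 1)
a = 64 (a = (4*(-2))² = (-8)² = 64)
f(k) = k²*(1 + k) (f(k) = (k + 1)*k² = (1 + k)*k² = k²*(1 + k))
-486*a + f(F) = -486*64 + 1²*(1 + 1) = -31104 + 1*2 = -31104 + 2 = -31102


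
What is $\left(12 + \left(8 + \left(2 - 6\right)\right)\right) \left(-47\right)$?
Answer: $-752$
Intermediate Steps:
$\left(12 + \left(8 + \left(2 - 6\right)\right)\right) \left(-47\right) = \left(12 + \left(8 - 4\right)\right) \left(-47\right) = \left(12 + 4\right) \left(-47\right) = 16 \left(-47\right) = -752$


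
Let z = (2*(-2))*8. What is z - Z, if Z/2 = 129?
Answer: -290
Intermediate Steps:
Z = 258 (Z = 2*129 = 258)
z = -32 (z = -4*8 = -32)
z - Z = -32 - 1*258 = -32 - 258 = -290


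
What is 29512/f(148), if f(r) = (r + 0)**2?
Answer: 3689/2738 ≈ 1.3473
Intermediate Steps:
f(r) = r**2
29512/f(148) = 29512/(148**2) = 29512/21904 = 29512*(1/21904) = 3689/2738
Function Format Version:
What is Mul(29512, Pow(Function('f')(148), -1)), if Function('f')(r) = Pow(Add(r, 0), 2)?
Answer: Rational(3689, 2738) ≈ 1.3473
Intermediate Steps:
Function('f')(r) = Pow(r, 2)
Mul(29512, Pow(Function('f')(148), -1)) = Mul(29512, Pow(Pow(148, 2), -1)) = Mul(29512, Pow(21904, -1)) = Mul(29512, Rational(1, 21904)) = Rational(3689, 2738)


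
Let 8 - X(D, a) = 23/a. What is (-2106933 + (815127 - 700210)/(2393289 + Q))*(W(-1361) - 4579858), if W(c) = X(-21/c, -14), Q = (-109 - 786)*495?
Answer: 263465195273914366415/27303696 ≈ 9.6494e+12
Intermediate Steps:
Q = -443025 (Q = -895*495 = -443025)
X(D, a) = 8 - 23/a
W(c) = 135/14 (W(c) = 8 - 23/(-14) = 8 - 23*(-1/14) = 8 + 23/14 = 135/14)
(-2106933 + (815127 - 700210)/(2393289 + Q))*(W(-1361) - 4579858) = (-2106933 + (815127 - 700210)/(2393289 - 443025))*(135/14 - 4579858) = (-2106933 + 114917/1950264)*(-64117877/14) = -4109075465395/1950264*(-64117877/14) = 263465195273914366415/27303696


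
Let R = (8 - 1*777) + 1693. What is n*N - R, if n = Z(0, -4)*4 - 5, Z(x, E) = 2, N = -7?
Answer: -945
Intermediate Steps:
n = 3 (n = 2*4 - 5 = 8 - 5 = 3)
R = 924 (R = (8 - 777) + 1693 = -769 + 1693 = 924)
n*N - R = 3*(-7) - 1*924 = -21 - 924 = -945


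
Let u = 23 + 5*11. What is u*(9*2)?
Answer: 1404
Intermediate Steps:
u = 78 (u = 23 + 55 = 78)
u*(9*2) = 78*(9*2) = 78*18 = 1404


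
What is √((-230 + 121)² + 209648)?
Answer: 7*√4521 ≈ 470.67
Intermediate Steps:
√((-230 + 121)² + 209648) = √((-109)² + 209648) = √(11881 + 209648) = √221529 = 7*√4521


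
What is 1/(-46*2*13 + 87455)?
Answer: 1/86259 ≈ 1.1593e-5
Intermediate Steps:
1/(-46*2*13 + 87455) = 1/(-92*13 + 87455) = 1/(-1196 + 87455) = 1/86259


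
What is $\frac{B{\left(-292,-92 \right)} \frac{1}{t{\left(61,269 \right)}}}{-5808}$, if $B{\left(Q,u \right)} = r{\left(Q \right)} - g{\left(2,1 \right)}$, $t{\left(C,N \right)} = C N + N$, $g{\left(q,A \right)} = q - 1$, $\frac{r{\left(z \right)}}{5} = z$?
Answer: $\frac{487}{32288608} \approx 1.5083 \cdot 10^{-5}$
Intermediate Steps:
$r{\left(z \right)} = 5 z$
$g{\left(q,A \right)} = -1 + q$
$t{\left(C,N \right)} = N + C N$
$B{\left(Q,u \right)} = -1 + 5 Q$ ($B{\left(Q,u \right)} = 5 Q - \left(-1 + 2\right) = 5 Q - 1 = -1 + 5 Q$)
$\frac{B{\left(-292,-92 \right)} \frac{1}{t{\left(61,269 \right)}}}{-5808} = \frac{\left(-1 + 5 \left(-292\right)\right) \frac{1}{269 \left(1 + 61\right)}}{-5808} = \frac{-1 - 1460}{269 \cdot 62} \left(- \frac{1}{5808}\right) = - \frac{1461}{16678} \left(- \frac{1}{5808}\right) = \left(-1461\right) \frac{1}{16678} \left(- \frac{1}{5808}\right) = \left(- \frac{1461}{16678}\right) \left(- \frac{1}{5808}\right) = \frac{487}{32288608}$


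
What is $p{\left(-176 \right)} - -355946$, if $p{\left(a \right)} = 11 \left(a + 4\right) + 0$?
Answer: $354054$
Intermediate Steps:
$p{\left(a \right)} = 44 + 11 a$ ($p{\left(a \right)} = 11 \left(4 + a\right) + 0 = \left(44 + 11 a\right) + 0 = 44 + 11 a$)
$p{\left(-176 \right)} - -355946 = \left(44 + 11 \left(-176\right)\right) - -355946 = \left(44 - 1936\right) + 355946 = -1892 + 355946 = 354054$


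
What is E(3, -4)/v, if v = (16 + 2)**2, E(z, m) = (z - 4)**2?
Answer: 1/324 ≈ 0.0030864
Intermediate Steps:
E(z, m) = (-4 + z)**2
v = 324 (v = 18**2 = 324)
E(3, -4)/v = (-4 + 3)**2/324 = (-1)**2*(1/324) = 1*(1/324) = 1/324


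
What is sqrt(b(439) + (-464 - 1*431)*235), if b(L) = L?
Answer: I*sqrt(209886) ≈ 458.13*I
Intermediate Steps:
sqrt(b(439) + (-464 - 1*431)*235) = sqrt(439 + (-464 - 1*431)*235) = sqrt(439 + (-464 - 431)*235) = sqrt(439 - 895*235) = sqrt(439 - 210325) = sqrt(-209886) = I*sqrt(209886)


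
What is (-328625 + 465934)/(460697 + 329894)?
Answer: 137309/790591 ≈ 0.17368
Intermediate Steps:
(-328625 + 465934)/(460697 + 329894) = 137309/790591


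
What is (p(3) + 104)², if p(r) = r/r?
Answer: 11025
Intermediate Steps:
p(r) = 1
(p(3) + 104)² = (1 + 104)² = 105² = 11025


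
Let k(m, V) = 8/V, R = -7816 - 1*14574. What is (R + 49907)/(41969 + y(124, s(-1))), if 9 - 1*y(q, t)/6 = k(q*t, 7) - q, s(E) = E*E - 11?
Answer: 192619/299321 ≈ 0.64352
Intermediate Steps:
s(E) = -11 + E² (s(E) = E² - 11 = -11 + E²)
R = -22390 (R = -7816 - 14574 = -22390)
y(q, t) = 330/7 + 6*q (y(q, t) = 54 - 6*(8/7 - q) = 54 + (-48/7 + 6*q) = 330/7 + 6*q)
(R + 49907)/(41969 + y(124, s(-1))) = (-22390 + 49907)/(41969 + (330/7 + 6*124)) = 27517/(41969 + (330/7 + 744)) = 27517/(41969 + 5538/7) = 27517/(299321/7) = 27517*(7/299321) = 192619/299321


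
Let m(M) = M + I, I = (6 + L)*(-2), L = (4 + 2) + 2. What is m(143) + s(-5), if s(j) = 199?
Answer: 314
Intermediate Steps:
L = 8 (L = 6 + 2 = 8)
I = -28 (I = (6 + 8)*(-2) = 14*(-2) = -28)
m(M) = -28 + M (m(M) = M - 28 = -28 + M)
m(143) + s(-5) = (-28 + 143) + 199 = 115 + 199 = 314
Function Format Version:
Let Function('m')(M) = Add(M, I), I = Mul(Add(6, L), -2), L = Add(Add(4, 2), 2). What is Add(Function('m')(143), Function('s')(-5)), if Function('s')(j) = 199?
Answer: 314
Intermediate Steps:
L = 8 (L = Add(6, 2) = 8)
I = -28 (I = Mul(Add(6, 8), -2) = Mul(14, -2) = -28)
Function('m')(M) = Add(-28, M) (Function('m')(M) = Add(M, -28) = Add(-28, M))
Add(Function('m')(143), Function('s')(-5)) = Add(Add(-28, 143), 199) = Add(115, 199) = 314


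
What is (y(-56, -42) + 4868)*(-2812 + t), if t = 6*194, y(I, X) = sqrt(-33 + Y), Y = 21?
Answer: -8022464 - 3296*I*sqrt(3) ≈ -8.0225e+6 - 5708.8*I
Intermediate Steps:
y(I, X) = 2*I*sqrt(3) (y(I, X) = sqrt(-33 + 21) = sqrt(-12) = 2*I*sqrt(3))
t = 1164
(y(-56, -42) + 4868)*(-2812 + t) = (2*I*sqrt(3) + 4868)*(-2812 + 1164) = (4868 + 2*I*sqrt(3))*(-1648) = -8022464 - 3296*I*sqrt(3)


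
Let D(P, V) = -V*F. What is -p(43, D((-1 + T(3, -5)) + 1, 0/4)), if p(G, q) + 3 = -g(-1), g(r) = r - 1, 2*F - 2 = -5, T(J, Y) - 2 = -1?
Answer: 1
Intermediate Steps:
T(J, Y) = 1 (T(J, Y) = 2 - 1 = 1)
F = -3/2 (F = 1 + (½)*(-5) = 1 - 5/2 = -3/2 ≈ -1.5000)
g(r) = -1 + r
D(P, V) = 3*V/2 (D(P, V) = -V*(-3)/2 = -(-3)*V/2 = 3*V/2)
p(G, q) = -1 (p(G, q) = -3 - (-1 - 1) = -3 - 1*(-2) = -3 + 2 = -1)
-p(43, D((-1 + T(3, -5)) + 1, 0/4)) = -1*(-1) = 1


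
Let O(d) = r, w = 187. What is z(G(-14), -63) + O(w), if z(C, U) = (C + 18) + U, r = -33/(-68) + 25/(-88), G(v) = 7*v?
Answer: -213627/1496 ≈ -142.80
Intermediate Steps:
r = 301/1496 (r = -33*(-1/68) + 25*(-1/88) = 33/68 - 25/88 = 301/1496 ≈ 0.20120)
O(d) = 301/1496
z(C, U) = 18 + C + U (z(C, U) = (18 + C) + U = 18 + C + U)
z(G(-14), -63) + O(w) = (18 + 7*(-14) - 63) + 301/1496 = (18 - 98 - 63) + 301/1496 = -143 + 301/1496 = -213627/1496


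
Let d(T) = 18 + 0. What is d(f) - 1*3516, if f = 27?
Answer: -3498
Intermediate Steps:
d(T) = 18
d(f) - 1*3516 = 18 - 1*3516 = 18 - 3516 = -3498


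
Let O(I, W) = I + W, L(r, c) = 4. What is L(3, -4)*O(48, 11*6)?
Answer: 456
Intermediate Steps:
L(3, -4)*O(48, 11*6) = 4*(48 + 11*6) = 4*(48 + 66) = 4*114 = 456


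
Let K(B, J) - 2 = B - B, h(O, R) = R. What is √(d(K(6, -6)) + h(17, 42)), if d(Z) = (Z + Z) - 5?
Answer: √41 ≈ 6.4031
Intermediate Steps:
K(B, J) = 2 (K(B, J) = 2 + (B - B) = 2 + 0 = 2)
d(Z) = -5 + 2*Z (d(Z) = 2*Z - 5 = -5 + 2*Z)
√(d(K(6, -6)) + h(17, 42)) = √((-5 + 2*2) + 42) = √((-5 + 4) + 42) = √(-1 + 42) = √41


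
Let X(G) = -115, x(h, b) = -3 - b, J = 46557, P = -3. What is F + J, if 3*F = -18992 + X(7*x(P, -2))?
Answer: 40188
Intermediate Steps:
F = -6369 (F = (-18992 - 115)/3 = (⅓)*(-19107) = -6369)
F + J = -6369 + 46557 = 40188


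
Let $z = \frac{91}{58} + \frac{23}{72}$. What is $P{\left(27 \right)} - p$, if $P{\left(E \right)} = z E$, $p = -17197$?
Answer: $\frac{4001533}{232} \approx 17248.0$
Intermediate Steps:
$z = \frac{3943}{2088}$ ($z = 91 \cdot \frac{1}{58} + 23 \cdot \frac{1}{72} = \frac{91}{58} + \frac{23}{72} = \frac{3943}{2088} \approx 1.8884$)
$P{\left(E \right)} = \frac{3943 E}{2088}$
$P{\left(27 \right)} - p = \frac{3943}{2088} \cdot 27 - -17197 = \frac{11829}{232} + 17197 = \frac{4001533}{232}$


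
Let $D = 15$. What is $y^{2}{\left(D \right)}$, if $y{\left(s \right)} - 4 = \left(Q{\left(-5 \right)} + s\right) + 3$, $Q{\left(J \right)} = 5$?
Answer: $729$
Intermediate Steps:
$y{\left(s \right)} = 12 + s$ ($y{\left(s \right)} = 4 + \left(\left(5 + s\right) + 3\right) = 4 + \left(8 + s\right) = 12 + s$)
$y^{2}{\left(D \right)} = \left(12 + 15\right)^{2} = 27^{2} = 729$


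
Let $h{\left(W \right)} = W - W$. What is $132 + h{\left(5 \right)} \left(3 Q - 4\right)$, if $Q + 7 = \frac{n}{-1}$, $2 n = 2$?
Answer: $132$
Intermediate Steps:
$n = 1$ ($n = \frac{1}{2} \cdot 2 = 1$)
$h{\left(W \right)} = 0$
$Q = -8$ ($Q = -7 + 1 \frac{1}{-1} = -7 + 1 \left(-1\right) = -7 - 1 = -8$)
$132 + h{\left(5 \right)} \left(3 Q - 4\right) = 132 + 0 \left(3 \left(-8\right) - 4\right) = 132 + 0 \left(-24 - 4\right) = 132 + 0 \left(-28\right) = 132 + 0 = 132$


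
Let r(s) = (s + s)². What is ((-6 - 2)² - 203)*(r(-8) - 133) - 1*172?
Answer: -17269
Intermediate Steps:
r(s) = 4*s² (r(s) = (2*s)² = 4*s²)
((-6 - 2)² - 203)*(r(-8) - 133) - 1*172 = ((-6 - 2)² - 203)*(4*(-8)² - 133) - 1*172 = ((-8)² - 203)*(4*64 - 133) - 172 = (64 - 203)*(256 - 133) - 172 = -139*123 - 172 = -17097 - 172 = -17269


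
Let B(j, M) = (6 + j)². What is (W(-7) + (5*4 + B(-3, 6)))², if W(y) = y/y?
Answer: 900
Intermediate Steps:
W(y) = 1
(W(-7) + (5*4 + B(-3, 6)))² = (1 + (5*4 + (6 - 3)²))² = (1 + (20 + 3²))² = (1 + (20 + 9))² = (1 + 29)² = 30² = 900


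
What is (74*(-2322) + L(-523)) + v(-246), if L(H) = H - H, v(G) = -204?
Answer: -172032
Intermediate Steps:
L(H) = 0
(74*(-2322) + L(-523)) + v(-246) = (74*(-2322) + 0) - 204 = (-171828 + 0) - 204 = -171828 - 204 = -172032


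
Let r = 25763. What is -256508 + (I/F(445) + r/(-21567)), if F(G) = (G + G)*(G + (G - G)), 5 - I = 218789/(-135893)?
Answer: -148870889599578751666/580372527646275 ≈ -2.5651e+5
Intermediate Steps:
I = 898254/135893 (I = 5 - 218789/(-135893) = 5 - 218789*(-1)/135893 = 5 - 1*(-218789/135893) = 5 + 218789/135893 = 898254/135893 ≈ 6.6100)
F(G) = 2*G² (F(G) = (2*G)*(G + 0) = (2*G)*G = 2*G²)
-256508 + (I/F(445) + r/(-21567)) = -256508 + (898254/(135893*((2*445²))) + 25763/(-21567)) = -256508 + (898254/(135893*((2*198025))) + 25763*(-1/21567)) = -256508 + ((898254/135893)/396050 - 25763/21567) = -256508 + ((898254/135893)*(1/396050) - 25763/21567) = -256508 + (449127/26910211325 - 25763/21567) = -256508 - 693278088043966/580372527646275 = -148870889599578751666/580372527646275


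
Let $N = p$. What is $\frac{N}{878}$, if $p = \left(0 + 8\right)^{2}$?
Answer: $\frac{32}{439} \approx 0.072893$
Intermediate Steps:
$p = 64$ ($p = 8^{2} = 64$)
$N = 64$
$\frac{N}{878} = \frac{64}{878} = 64 \cdot \frac{1}{878} = \frac{32}{439}$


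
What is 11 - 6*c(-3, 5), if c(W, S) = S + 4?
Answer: -43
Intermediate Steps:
c(W, S) = 4 + S
11 - 6*c(-3, 5) = 11 - 6*(4 + 5) = 11 - 6*9 = 11 - 54 = -43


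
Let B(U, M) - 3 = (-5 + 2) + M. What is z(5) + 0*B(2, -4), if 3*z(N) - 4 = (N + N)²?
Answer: 104/3 ≈ 34.667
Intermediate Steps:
z(N) = 4/3 + 4*N²/3 (z(N) = 4/3 + (N + N)²/3 = 4/3 + (2*N)²/3 = 4/3 + (4*N²)/3 = 4/3 + 4*N²/3)
B(U, M) = M (B(U, M) = 3 + ((-5 + 2) + M) = 3 + (-3 + M) = M)
z(5) + 0*B(2, -4) = (4/3 + (4/3)*5²) + 0*(-4) = (4/3 + (4/3)*25) + 0 = (4/3 + 100/3) + 0 = 104/3 + 0 = 104/3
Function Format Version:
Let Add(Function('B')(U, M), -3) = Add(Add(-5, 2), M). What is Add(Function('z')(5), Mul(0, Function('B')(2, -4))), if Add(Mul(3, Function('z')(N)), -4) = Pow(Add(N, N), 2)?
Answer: Rational(104, 3) ≈ 34.667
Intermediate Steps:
Function('z')(N) = Add(Rational(4, 3), Mul(Rational(4, 3), Pow(N, 2))) (Function('z')(N) = Add(Rational(4, 3), Mul(Rational(1, 3), Pow(Add(N, N), 2))) = Add(Rational(4, 3), Mul(Rational(1, 3), Pow(Mul(2, N), 2))) = Add(Rational(4, 3), Mul(Rational(1, 3), Mul(4, Pow(N, 2)))) = Add(Rational(4, 3), Mul(Rational(4, 3), Pow(N, 2))))
Function('B')(U, M) = M (Function('B')(U, M) = Add(3, Add(Add(-5, 2), M)) = Add(3, Add(-3, M)) = M)
Add(Function('z')(5), Mul(0, Function('B')(2, -4))) = Add(Add(Rational(4, 3), Mul(Rational(4, 3), Pow(5, 2))), Mul(0, -4)) = Add(Add(Rational(4, 3), Mul(Rational(4, 3), 25)), 0) = Add(Add(Rational(4, 3), Rational(100, 3)), 0) = Add(Rational(104, 3), 0) = Rational(104, 3)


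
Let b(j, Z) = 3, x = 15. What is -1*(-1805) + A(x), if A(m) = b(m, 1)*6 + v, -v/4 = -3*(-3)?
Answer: 1787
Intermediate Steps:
v = -36 (v = -(-12)*(-3) = -4*9 = -36)
A(m) = -18 (A(m) = 3*6 - 36 = 18 - 36 = -18)
-1*(-1805) + A(x) = -1*(-1805) - 18 = 1805 - 18 = 1787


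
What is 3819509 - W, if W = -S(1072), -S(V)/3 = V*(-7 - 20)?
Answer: 3906341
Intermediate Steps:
S(V) = 81*V (S(V) = -3*V*(-7 - 20) = -3*V*(-27) = -(-81)*V = 81*V)
W = -86832 (W = -81*1072 = -1*86832 = -86832)
3819509 - W = 3819509 - 1*(-86832) = 3819509 + 86832 = 3906341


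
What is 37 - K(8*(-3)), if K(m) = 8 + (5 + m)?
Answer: 48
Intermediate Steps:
K(m) = 13 + m
37 - K(8*(-3)) = 37 - (13 + 8*(-3)) = 37 - (13 - 24) = 37 - 1*(-11) = 37 + 11 = 48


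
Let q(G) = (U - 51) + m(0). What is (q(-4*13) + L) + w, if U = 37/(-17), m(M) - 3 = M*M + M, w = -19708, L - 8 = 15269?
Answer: -76180/17 ≈ -4481.2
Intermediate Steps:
L = 15277 (L = 8 + 15269 = 15277)
m(M) = 3 + M + M**2 (m(M) = 3 + (M*M + M) = 3 + (M**2 + M) = 3 + (M + M**2) = 3 + M + M**2)
U = -37/17 (U = 37*(-1/17) = -37/17 ≈ -2.1765)
q(G) = -853/17 (q(G) = (-37/17 - 51) + (3 + 0 + 0**2) = -904/17 + (3 + 0 + 0) = -904/17 + 3 = -853/17)
(q(-4*13) + L) + w = (-853/17 + 15277) - 19708 = 258856/17 - 19708 = -76180/17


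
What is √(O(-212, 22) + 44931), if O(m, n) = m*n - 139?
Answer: 8*√627 ≈ 200.32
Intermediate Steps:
O(m, n) = -139 + m*n
√(O(-212, 22) + 44931) = √((-139 - 212*22) + 44931) = √((-139 - 4664) + 44931) = √(-4803 + 44931) = √40128 = 8*√627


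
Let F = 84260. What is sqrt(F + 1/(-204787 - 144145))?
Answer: sqrt(2564738333157327)/174466 ≈ 290.28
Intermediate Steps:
sqrt(F + 1/(-204787 - 144145)) = sqrt(84260 + 1/(-204787 - 144145)) = sqrt(84260 + 1/(-348932)) = sqrt(84260 - 1/348932) = sqrt(29401010319/348932) = sqrt(2564738333157327)/174466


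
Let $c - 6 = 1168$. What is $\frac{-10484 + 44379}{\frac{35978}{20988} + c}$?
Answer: $\frac{71138826}{2467589} \approx 28.829$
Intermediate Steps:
$c = 1174$ ($c = 6 + 1168 = 1174$)
$\frac{-10484 + 44379}{\frac{35978}{20988} + c} = \frac{-10484 + 44379}{\frac{35978}{20988} + 1174} = \frac{33895}{35978 \cdot \frac{1}{20988} + 1174} = \frac{33895}{\frac{17989}{10494} + 1174} = \frac{33895}{\frac{12337945}{10494}} = 33895 \cdot \frac{10494}{12337945} = \frac{71138826}{2467589}$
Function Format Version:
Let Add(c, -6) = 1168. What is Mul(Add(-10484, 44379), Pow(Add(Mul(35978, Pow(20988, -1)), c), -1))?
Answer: Rational(71138826, 2467589) ≈ 28.829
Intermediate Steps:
c = 1174 (c = Add(6, 1168) = 1174)
Mul(Add(-10484, 44379), Pow(Add(Mul(35978, Pow(20988, -1)), c), -1)) = Mul(Add(-10484, 44379), Pow(Add(Mul(35978, Pow(20988, -1)), 1174), -1)) = Mul(33895, Pow(Add(Mul(35978, Rational(1, 20988)), 1174), -1)) = Mul(33895, Pow(Add(Rational(17989, 10494), 1174), -1)) = Mul(33895, Pow(Rational(12337945, 10494), -1)) = Mul(33895, Rational(10494, 12337945)) = Rational(71138826, 2467589)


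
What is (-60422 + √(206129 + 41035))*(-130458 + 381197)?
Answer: -15150151858 + 501478*√61791 ≈ -1.5025e+10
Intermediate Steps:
(-60422 + √(206129 + 41035))*(-130458 + 381197) = (-60422 + √247164)*250739 = (-60422 + 2*√61791)*250739 = -15150151858 + 501478*√61791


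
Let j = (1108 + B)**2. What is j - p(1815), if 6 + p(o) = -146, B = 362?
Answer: 2161052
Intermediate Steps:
p(o) = -152 (p(o) = -6 - 146 = -152)
j = 2160900 (j = (1108 + 362)**2 = 1470**2 = 2160900)
j - p(1815) = 2160900 - 1*(-152) = 2160900 + 152 = 2161052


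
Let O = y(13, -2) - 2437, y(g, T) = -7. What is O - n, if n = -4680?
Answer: 2236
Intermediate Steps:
O = -2444 (O = -7 - 2437 = -2444)
O - n = -2444 - 1*(-4680) = -2444 + 4680 = 2236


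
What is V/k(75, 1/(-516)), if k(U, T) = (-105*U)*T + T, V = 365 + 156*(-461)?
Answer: -18460158/3937 ≈ -4688.9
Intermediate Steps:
V = -71551 (V = 365 - 71916 = -71551)
k(U, T) = T - 105*T*U (k(U, T) = -105*T*U + T = T - 105*T*U)
V/k(75, 1/(-516)) = -71551*(-516/(1 - 105*75)) = -71551*(-516/(1 - 7875)) = -71551/((-1/516*(-7874))) = -71551/3937/258 = -71551*258/3937 = -18460158/3937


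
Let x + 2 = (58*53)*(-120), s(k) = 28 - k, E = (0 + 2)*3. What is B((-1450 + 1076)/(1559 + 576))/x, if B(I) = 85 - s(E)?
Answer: -63/368882 ≈ -0.00017079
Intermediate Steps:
E = 6 (E = 2*3 = 6)
x = -368882 (x = -2 + (58*53)*(-120) = -2 + 3074*(-120) = -2 - 368880 = -368882)
B(I) = 63 (B(I) = 85 - (28 - 1*6) = 85 - (28 - 6) = 85 - 1*22 = 85 - 22 = 63)
B((-1450 + 1076)/(1559 + 576))/x = 63/(-368882) = 63*(-1/368882) = -63/368882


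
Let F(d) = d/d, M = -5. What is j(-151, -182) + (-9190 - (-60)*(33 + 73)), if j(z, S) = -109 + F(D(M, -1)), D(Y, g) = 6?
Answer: -2938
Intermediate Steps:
F(d) = 1
j(z, S) = -108 (j(z, S) = -109 + 1 = -108)
j(-151, -182) + (-9190 - (-60)*(33 + 73)) = -108 + (-9190 - (-60)*(33 + 73)) = -108 + (-9190 - (-60)*106) = -108 + (-9190 - 1*(-6360)) = -108 + (-9190 + 6360) = -108 - 2830 = -2938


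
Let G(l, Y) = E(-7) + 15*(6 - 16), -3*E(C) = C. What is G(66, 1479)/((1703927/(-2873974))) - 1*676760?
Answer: -3458175739078/5111781 ≈ -6.7651e+5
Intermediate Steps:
E(C) = -C/3
G(l, Y) = -443/3 (G(l, Y) = -⅓*(-7) + 15*(6 - 16) = 7/3 + 15*(-10) = 7/3 - 150 = -443/3)
G(66, 1479)/((1703927/(-2873974))) - 1*676760 = -443/(3*(1703927/(-2873974))) - 1*676760 = -443/(3*(1703927*(-1/2873974))) - 676760 = -443/(3*(-1703927/2873974)) - 676760 = -443/3*(-2873974/1703927) - 676760 = 1273170482/5111781 - 676760 = -3458175739078/5111781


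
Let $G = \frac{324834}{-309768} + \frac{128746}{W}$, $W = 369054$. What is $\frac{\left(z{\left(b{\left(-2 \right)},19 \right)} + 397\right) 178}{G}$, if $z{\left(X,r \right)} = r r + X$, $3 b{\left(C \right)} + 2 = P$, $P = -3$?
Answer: $- \frac{1282562288183064}{6666658009} \approx -1.9238 \cdot 10^{5}$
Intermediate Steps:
$b{\left(C \right)} = - \frac{5}{3}$ ($b{\left(C \right)} = - \frac{2}{3} + \frac{1}{3} \left(-3\right) = - \frac{2}{3} - 1 = - \frac{5}{3}$)
$z{\left(X,r \right)} = X + r^{2}$ ($z{\left(X,r \right)} = r^{2} + X = X + r^{2}$)
$G = - \frac{6666658009}{9526759956}$ ($G = \frac{324834}{-309768} + \frac{128746}{369054} = 324834 \left(- \frac{1}{309768}\right) + 128746 \cdot \frac{1}{369054} = - \frac{54139}{51628} + \frac{64373}{184527} = - \frac{6666658009}{9526759956} \approx -0.69978$)
$\frac{\left(z{\left(b{\left(-2 \right)},19 \right)} + 397\right) 178}{G} = \frac{\left(\left(- \frac{5}{3} + 19^{2}\right) + 397\right) 178}{- \frac{6666658009}{9526759956}} = \left(\left(- \frac{5}{3} + 361\right) + 397\right) 178 \left(- \frac{9526759956}{6666658009}\right) = \left(\frac{1078}{3} + 397\right) 178 \left(- \frac{9526759956}{6666658009}\right) = \frac{2269}{3} \cdot 178 \left(- \frac{9526759956}{6666658009}\right) = \frac{403882}{3} \left(- \frac{9526759956}{6666658009}\right) = - \frac{1282562288183064}{6666658009}$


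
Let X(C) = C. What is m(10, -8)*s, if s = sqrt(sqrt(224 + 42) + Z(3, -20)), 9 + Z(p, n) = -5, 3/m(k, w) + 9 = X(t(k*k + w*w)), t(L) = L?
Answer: 3*sqrt(-14 + sqrt(266))/155 ≈ 0.029414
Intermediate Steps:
m(k, w) = 3/(-9 + k**2 + w**2) (m(k, w) = 3/(-9 + (k*k + w*w)) = 3/(-9 + (k**2 + w**2)) = 3/(-9 + k**2 + w**2))
Z(p, n) = -14 (Z(p, n) = -9 - 5 = -14)
s = sqrt(-14 + sqrt(266)) (s = sqrt(sqrt(224 + 42) - 14) = sqrt(sqrt(266) - 14) = sqrt(-14 + sqrt(266)) ≈ 1.5197)
m(10, -8)*s = (3/(-9 + 10**2 + (-8)**2))*sqrt(-14 + sqrt(266)) = (3/(-9 + 100 + 64))*sqrt(-14 + sqrt(266)) = (3/155)*sqrt(-14 + sqrt(266)) = (3*(1/155))*sqrt(-14 + sqrt(266)) = 3*sqrt(-14 + sqrt(266))/155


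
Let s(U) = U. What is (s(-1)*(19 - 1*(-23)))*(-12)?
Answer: 504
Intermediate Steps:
(s(-1)*(19 - 1*(-23)))*(-12) = -(19 - 1*(-23))*(-12) = -(19 + 23)*(-12) = -1*42*(-12) = -42*(-12) = 504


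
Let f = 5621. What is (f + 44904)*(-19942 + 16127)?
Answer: -192752875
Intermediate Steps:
(f + 44904)*(-19942 + 16127) = (5621 + 44904)*(-19942 + 16127) = 50525*(-3815) = -192752875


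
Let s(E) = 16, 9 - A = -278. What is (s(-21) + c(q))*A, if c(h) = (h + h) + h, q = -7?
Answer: -1435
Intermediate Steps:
A = 287 (A = 9 - 1*(-278) = 9 + 278 = 287)
c(h) = 3*h (c(h) = 2*h + h = 3*h)
(s(-21) + c(q))*A = (16 + 3*(-7))*287 = (16 - 21)*287 = -5*287 = -1435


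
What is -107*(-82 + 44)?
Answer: 4066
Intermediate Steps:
-107*(-82 + 44) = -107*(-38) = 4066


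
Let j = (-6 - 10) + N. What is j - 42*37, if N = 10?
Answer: -1560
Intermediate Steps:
j = -6 (j = (-6 - 10) + 10 = -16 + 10 = -6)
j - 42*37 = -6 - 42*37 = -6 - 1554 = -1560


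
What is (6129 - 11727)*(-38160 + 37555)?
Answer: 3386790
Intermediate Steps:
(6129 - 11727)*(-38160 + 37555) = -5598*(-605) = 3386790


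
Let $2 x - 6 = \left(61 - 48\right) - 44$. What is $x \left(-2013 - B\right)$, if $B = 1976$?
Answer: $\frac{99725}{2} \approx 49863.0$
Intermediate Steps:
$x = - \frac{25}{2}$ ($x = 3 + \frac{\left(61 - 48\right) - 44}{2} = 3 + \frac{13 - 44}{2} = 3 + \frac{1}{2} \left(-31\right) = 3 - \frac{31}{2} = - \frac{25}{2} \approx -12.5$)
$x \left(-2013 - B\right) = - \frac{25 \left(-2013 - 1976\right)}{2} = \left(- \frac{25}{2}\right) \left(-3989\right) = \frac{99725}{2}$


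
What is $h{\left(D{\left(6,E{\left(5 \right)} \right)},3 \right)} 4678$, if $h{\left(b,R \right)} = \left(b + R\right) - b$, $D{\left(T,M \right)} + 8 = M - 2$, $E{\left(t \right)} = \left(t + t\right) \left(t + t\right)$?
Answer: $14034$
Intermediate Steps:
$E{\left(t \right)} = 4 t^{2}$ ($E{\left(t \right)} = 2 t 2 t = 4 t^{2}$)
$D{\left(T,M \right)} = -10 + M$ ($D{\left(T,M \right)} = -8 + \left(M - 2\right) = -8 + \left(-2 + M\right) = -10 + M$)
$h{\left(b,R \right)} = R$ ($h{\left(b,R \right)} = \left(R + b\right) - b = R$)
$h{\left(D{\left(6,E{\left(5 \right)} \right)},3 \right)} 4678 = 3 \cdot 4678 = 14034$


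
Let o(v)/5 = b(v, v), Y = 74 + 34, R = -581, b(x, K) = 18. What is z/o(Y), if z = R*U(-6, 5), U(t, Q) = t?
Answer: 581/15 ≈ 38.733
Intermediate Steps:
Y = 108
o(v) = 90 (o(v) = 5*18 = 90)
z = 3486 (z = -581*(-6) = 3486)
z/o(Y) = 3486/90 = 3486*(1/90) = 581/15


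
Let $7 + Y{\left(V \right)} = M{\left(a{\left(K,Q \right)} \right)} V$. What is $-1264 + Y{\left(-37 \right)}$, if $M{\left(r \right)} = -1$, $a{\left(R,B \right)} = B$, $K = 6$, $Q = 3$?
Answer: $-1234$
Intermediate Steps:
$Y{\left(V \right)} = -7 - V$
$-1264 + Y{\left(-37 \right)} = -1264 - -30 = -1264 + \left(-7 + 37\right) = -1264 + 30 = -1234$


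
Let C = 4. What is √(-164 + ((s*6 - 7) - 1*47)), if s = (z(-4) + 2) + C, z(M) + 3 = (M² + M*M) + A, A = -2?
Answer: 2*I*√5 ≈ 4.4721*I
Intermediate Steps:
z(M) = -5 + 2*M² (z(M) = -3 + ((M² + M*M) - 2) = -3 + ((M² + M²) - 2) = -3 + (2*M² - 2) = -3 + (-2 + 2*M²) = -5 + 2*M²)
s = 33 (s = ((-5 + 2*(-4)²) + 2) + 4 = ((-5 + 2*16) + 2) + 4 = ((-5 + 32) + 2) + 4 = (27 + 2) + 4 = 29 + 4 = 33)
√(-164 + ((s*6 - 7) - 1*47)) = √(-164 + ((33*6 - 7) - 1*47)) = √(-164 + ((198 - 7) - 47)) = √(-164 + (191 - 47)) = √(-164 + 144) = √(-20) = 2*I*√5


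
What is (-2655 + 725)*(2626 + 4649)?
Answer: -14040750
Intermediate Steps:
(-2655 + 725)*(2626 + 4649) = -1930*7275 = -14040750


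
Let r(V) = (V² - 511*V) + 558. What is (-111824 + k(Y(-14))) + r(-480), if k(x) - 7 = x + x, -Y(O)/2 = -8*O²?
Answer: 370693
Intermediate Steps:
r(V) = 558 + V² - 511*V
Y(O) = 16*O² (Y(O) = -(-16)*O² = 16*O²)
k(x) = 7 + 2*x (k(x) = 7 + (x + x) = 7 + 2*x)
(-111824 + k(Y(-14))) + r(-480) = (-111824 + (7 + 2*(16*(-14)²))) + (558 + (-480)² - 511*(-480)) = (-111824 + (7 + 2*(16*196))) + (558 + 230400 + 245280) = (-111824 + (7 + 2*3136)) + 476238 = (-111824 + (7 + 6272)) + 476238 = (-111824 + 6279) + 476238 = -105545 + 476238 = 370693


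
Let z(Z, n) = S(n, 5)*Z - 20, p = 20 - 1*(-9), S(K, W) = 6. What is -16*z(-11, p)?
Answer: 1376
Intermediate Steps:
p = 29 (p = 20 + 9 = 29)
z(Z, n) = -20 + 6*Z (z(Z, n) = 6*Z - 20 = -20 + 6*Z)
-16*z(-11, p) = -16*(-20 + 6*(-11)) = -16*(-20 - 66) = -16*(-86) = 1376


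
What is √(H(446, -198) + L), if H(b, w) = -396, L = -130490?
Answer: I*√130886 ≈ 361.78*I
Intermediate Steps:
√(H(446, -198) + L) = √(-396 - 130490) = √(-130886) = I*√130886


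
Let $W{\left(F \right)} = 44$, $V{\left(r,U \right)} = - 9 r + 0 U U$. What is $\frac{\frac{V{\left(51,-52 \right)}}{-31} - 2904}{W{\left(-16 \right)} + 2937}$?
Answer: $- \frac{89565}{92411} \approx -0.9692$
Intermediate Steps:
$V{\left(r,U \right)} = - 9 r$ ($V{\left(r,U \right)} = - 9 r + 0 U = - 9 r + 0 = - 9 r$)
$\frac{\frac{V{\left(51,-52 \right)}}{-31} - 2904}{W{\left(-16 \right)} + 2937} = \frac{\frac{\left(-9\right) 51}{-31} - 2904}{44 + 2937} = \frac{\left(-459\right) \left(- \frac{1}{31}\right) - 2904}{2981} = \left(\frac{459}{31} - 2904\right) \frac{1}{2981} = \left(- \frac{89565}{31}\right) \frac{1}{2981} = - \frac{89565}{92411}$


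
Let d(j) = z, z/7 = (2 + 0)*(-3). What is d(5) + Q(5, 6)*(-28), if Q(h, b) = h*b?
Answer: -882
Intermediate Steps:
z = -42 (z = 7*((2 + 0)*(-3)) = 7*(2*(-3)) = 7*(-6) = -42)
d(j) = -42
Q(h, b) = b*h
d(5) + Q(5, 6)*(-28) = -42 + (6*5)*(-28) = -42 + 30*(-28) = -42 - 840 = -882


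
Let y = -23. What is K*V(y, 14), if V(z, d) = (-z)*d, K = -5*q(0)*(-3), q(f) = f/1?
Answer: 0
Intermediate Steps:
q(f) = f (q(f) = f*1 = f)
K = 0 (K = -5*0*(-3) = 0*(-3) = 0)
V(z, d) = -d*z
K*V(y, 14) = 0*(-1*14*(-23)) = 0*322 = 0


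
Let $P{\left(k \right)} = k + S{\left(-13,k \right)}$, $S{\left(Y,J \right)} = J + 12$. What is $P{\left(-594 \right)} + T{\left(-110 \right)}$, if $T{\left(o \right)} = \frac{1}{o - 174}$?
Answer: $- \frac{333985}{284} \approx -1176.0$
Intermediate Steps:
$S{\left(Y,J \right)} = 12 + J$
$P{\left(k \right)} = 12 + 2 k$ ($P{\left(k \right)} = k + \left(12 + k\right) = 12 + 2 k$)
$T{\left(o \right)} = \frac{1}{-174 + o}$
$P{\left(-594 \right)} + T{\left(-110 \right)} = \left(12 + 2 \left(-594\right)\right) + \frac{1}{-174 - 110} = \left(12 - 1188\right) + \frac{1}{-284} = -1176 - \frac{1}{284} = - \frac{333985}{284}$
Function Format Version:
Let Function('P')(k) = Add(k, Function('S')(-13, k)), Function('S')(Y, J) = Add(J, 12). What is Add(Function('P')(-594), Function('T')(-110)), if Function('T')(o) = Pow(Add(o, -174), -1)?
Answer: Rational(-333985, 284) ≈ -1176.0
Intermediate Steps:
Function('S')(Y, J) = Add(12, J)
Function('P')(k) = Add(12, Mul(2, k)) (Function('P')(k) = Add(k, Add(12, k)) = Add(12, Mul(2, k)))
Function('T')(o) = Pow(Add(-174, o), -1)
Add(Function('P')(-594), Function('T')(-110)) = Add(Add(12, Mul(2, -594)), Pow(Add(-174, -110), -1)) = Add(Add(12, -1188), Pow(-284, -1)) = Add(-1176, Rational(-1, 284)) = Rational(-333985, 284)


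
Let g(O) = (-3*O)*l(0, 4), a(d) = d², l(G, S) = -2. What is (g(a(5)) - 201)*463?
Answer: -23613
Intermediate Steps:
g(O) = 6*O (g(O) = -3*O*(-2) = 6*O)
(g(a(5)) - 201)*463 = (6*5² - 201)*463 = (6*25 - 201)*463 = (150 - 201)*463 = -51*463 = -23613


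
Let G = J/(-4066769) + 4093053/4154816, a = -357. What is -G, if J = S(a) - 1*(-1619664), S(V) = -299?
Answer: -9917337443917/16896676909504 ≈ -0.58694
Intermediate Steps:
J = 1619365 (J = -299 - 1*(-1619664) = -299 + 1619664 = 1619365)
G = 9917337443917/16896676909504 (G = 1619365/(-4066769) + 4093053/4154816 = 1619365*(-1/4066769) + 4093053*(1/4154816) = -1619365/4066769 + 4093053/4154816 = 9917337443917/16896676909504 ≈ 0.58694)
-G = -1*9917337443917/16896676909504 = -9917337443917/16896676909504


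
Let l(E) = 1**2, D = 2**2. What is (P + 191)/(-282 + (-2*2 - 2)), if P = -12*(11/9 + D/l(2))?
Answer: -385/864 ≈ -0.44560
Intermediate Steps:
D = 4
l(E) = 1
P = -188/3 (P = -12*(11/9 + 4/1) = -12*(11*(1/9) + 4*1) = -12*(11/9 + 4) = -12*47/9 = -188/3 ≈ -62.667)
(P + 191)/(-282 + (-2*2 - 2)) = (-188/3 + 191)/(-282 + (-2*2 - 2)) = 385/(3*(-282 + (-4 - 2))) = 385/(3*(-282 - 6)) = (385/3)/(-288) = (385/3)*(-1/288) = -385/864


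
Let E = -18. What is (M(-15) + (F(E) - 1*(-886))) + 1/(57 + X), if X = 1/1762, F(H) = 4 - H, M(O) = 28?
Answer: 94008922/100435 ≈ 936.02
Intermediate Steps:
X = 1/1762 ≈ 0.00056754
(M(-15) + (F(E) - 1*(-886))) + 1/(57 + X) = (28 + ((4 - 1*(-18)) - 1*(-886))) + 1/(57 + 1/1762) = (28 + ((4 + 18) + 886)) + 1/(100435/1762) = (28 + (22 + 886)) + 1762/100435 = (28 + 908) + 1762/100435 = 936 + 1762/100435 = 94008922/100435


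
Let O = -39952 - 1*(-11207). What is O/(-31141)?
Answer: 28745/31141 ≈ 0.92306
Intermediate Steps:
O = -28745 (O = -39952 + 11207 = -28745)
O/(-31141) = -28745/(-31141) = -28745*(-1/31141) = 28745/31141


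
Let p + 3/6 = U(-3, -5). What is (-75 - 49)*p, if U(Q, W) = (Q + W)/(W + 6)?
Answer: 1054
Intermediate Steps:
U(Q, W) = (Q + W)/(6 + W)
p = -17/2 (p = -½ + (-3 - 5)/(6 - 5) = -½ - 8/1 = -½ + 1*(-8) = -½ - 8 = -17/2 ≈ -8.5000)
(-75 - 49)*p = (-75 - 49)*(-17/2) = -124*(-17/2) = 1054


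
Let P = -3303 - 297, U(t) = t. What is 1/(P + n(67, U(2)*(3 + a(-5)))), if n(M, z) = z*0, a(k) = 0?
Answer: -1/3600 ≈ -0.00027778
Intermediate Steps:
n(M, z) = 0
P = -3600
1/(P + n(67, U(2)*(3 + a(-5)))) = 1/(-3600 + 0) = 1/(-3600) = -1/3600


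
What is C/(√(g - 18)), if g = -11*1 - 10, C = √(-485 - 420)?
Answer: √35295/39 ≈ 4.8172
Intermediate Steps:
C = I*√905 (C = √(-905) = I*√905 ≈ 30.083*I)
g = -21 (g = -11 - 10 = -21)
C/(√(g - 18)) = (I*√905)/(√(-21 - 18)) = (I*√905)/(√(-39)) = (I*√905)/((I*√39)) = (I*√905)*(-I*√39/39) = √35295/39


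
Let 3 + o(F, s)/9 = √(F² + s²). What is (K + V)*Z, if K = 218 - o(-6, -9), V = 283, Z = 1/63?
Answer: 176/21 - 3*√13/7 ≈ 6.8357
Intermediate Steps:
Z = 1/63 ≈ 0.015873
o(F, s) = -27 + 9*√(F² + s²)
K = 245 - 27*√13 (K = 218 - (-27 + 9*√((-6)² + (-9)²)) = 218 - (-27 + 9*√(36 + 81)) = 218 - (-27 + 9*√117) = 218 - (-27 + 9*(3*√13)) = 218 - (-27 + 27*√13) = 218 + (27 - 27*√13) = 245 - 27*√13 ≈ 147.65)
(K + V)*Z = ((245 - 27*√13) + 283)*(1/63) = (528 - 27*√13)*(1/63) = 176/21 - 3*√13/7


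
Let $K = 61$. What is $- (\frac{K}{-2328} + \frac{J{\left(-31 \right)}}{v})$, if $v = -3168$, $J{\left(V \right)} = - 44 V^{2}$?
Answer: $- \frac{46517}{3492} \approx -13.321$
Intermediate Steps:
$- (\frac{K}{-2328} + \frac{J{\left(-31 \right)}}{v}) = - (\frac{61}{-2328} + \frac{\left(-44\right) \left(-31\right)^{2}}{-3168}) = - (61 \left(- \frac{1}{2328}\right) + \left(-44\right) 961 \left(- \frac{1}{3168}\right)) = - (- \frac{61}{2328} - - \frac{961}{72}) = - (- \frac{61}{2328} + \frac{961}{72}) = \left(-1\right) \frac{46517}{3492} = - \frac{46517}{3492}$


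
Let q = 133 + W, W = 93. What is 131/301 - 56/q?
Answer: 6375/34013 ≈ 0.18743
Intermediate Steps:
q = 226 (q = 133 + 93 = 226)
131/301 - 56/q = 131/301 - 56/226 = 131*(1/301) - 56*1/226 = 131/301 - 28/113 = 6375/34013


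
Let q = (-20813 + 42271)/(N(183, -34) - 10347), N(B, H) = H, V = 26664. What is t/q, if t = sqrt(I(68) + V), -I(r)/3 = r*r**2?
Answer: -31143*I*sqrt(25462)/10729 ≈ -463.18*I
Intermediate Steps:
I(r) = -3*r**3 (I(r) = -3*r*r**2 = -3*r**3)
q = -21458/10381 (q = (-20813 + 42271)/(-34 - 10347) = 21458/(-10381) = 21458*(-1/10381) = -21458/10381 ≈ -2.0670)
t = 6*I*sqrt(25462) (t = sqrt(-3*68**3 + 26664) = sqrt(-3*314432 + 26664) = sqrt(-943296 + 26664) = sqrt(-916632) = 6*I*sqrt(25462) ≈ 957.41*I)
t/q = (6*I*sqrt(25462))/(-21458/10381) = (6*I*sqrt(25462))*(-10381/21458) = -31143*I*sqrt(25462)/10729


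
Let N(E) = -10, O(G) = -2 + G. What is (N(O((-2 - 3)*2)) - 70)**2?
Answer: 6400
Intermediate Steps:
(N(O((-2 - 3)*2)) - 70)**2 = (-10 - 70)**2 = (-80)**2 = 6400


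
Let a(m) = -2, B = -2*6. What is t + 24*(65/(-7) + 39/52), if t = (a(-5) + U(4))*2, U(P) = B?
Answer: -1630/7 ≈ -232.86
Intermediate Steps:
B = -12
U(P) = -12
t = -28 (t = (-2 - 12)*2 = -14*2 = -28)
t + 24*(65/(-7) + 39/52) = -28 + 24*(65/(-7) + 39/52) = -28 + 24*(65*(-⅐) + 39*(1/52)) = -28 + 24*(-65/7 + ¾) = -28 + 24*(-239/28) = -28 - 1434/7 = -1630/7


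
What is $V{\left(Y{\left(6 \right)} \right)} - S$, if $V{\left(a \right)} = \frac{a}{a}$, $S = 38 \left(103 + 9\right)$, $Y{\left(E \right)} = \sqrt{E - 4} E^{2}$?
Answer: $-4255$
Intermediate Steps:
$Y{\left(E \right)} = E^{2} \sqrt{-4 + E}$ ($Y{\left(E \right)} = \sqrt{-4 + E} E^{2} = E^{2} \sqrt{-4 + E}$)
$S = 4256$ ($S = 38 \cdot 112 = 4256$)
$V{\left(a \right)} = 1$
$V{\left(Y{\left(6 \right)} \right)} - S = 1 - 4256 = -4255$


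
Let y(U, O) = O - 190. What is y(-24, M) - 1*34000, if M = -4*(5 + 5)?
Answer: -34230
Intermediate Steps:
M = -40 (M = -4*10 = -40)
y(U, O) = -190 + O
y(-24, M) - 1*34000 = (-190 - 40) - 1*34000 = -230 - 34000 = -34230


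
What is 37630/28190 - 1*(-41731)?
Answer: 117643452/2819 ≈ 41732.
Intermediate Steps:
37630/28190 - 1*(-41731) = 37630*(1/28190) + 41731 = 3763/2819 + 41731 = 117643452/2819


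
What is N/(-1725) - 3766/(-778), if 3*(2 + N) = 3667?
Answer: 8320396/2013075 ≈ 4.1332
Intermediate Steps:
N = 3661/3 (N = -2 + (1/3)*3667 = -2 + 3667/3 = 3661/3 ≈ 1220.3)
N/(-1725) - 3766/(-778) = (3661/3)/(-1725) - 3766/(-778) = (3661/3)*(-1/1725) - 3766*(-1/778) = -3661/5175 + 1883/389 = 8320396/2013075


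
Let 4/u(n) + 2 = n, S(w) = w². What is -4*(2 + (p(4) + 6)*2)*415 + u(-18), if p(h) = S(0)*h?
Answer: -116201/5 ≈ -23240.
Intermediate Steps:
u(n) = 4/(-2 + n)
p(h) = 0 (p(h) = 0²*h = 0*h = 0)
-4*(2 + (p(4) + 6)*2)*415 + u(-18) = -4*(2 + (0 + 6)*2)*415 + 4/(-2 - 18) = -4*(2 + 6*2)*415 + 4/(-20) = -4*(2 + 12)*415 + 4*(-1/20) = -4*14*415 - ⅕ = -56*415 - ⅕ = -23240 - ⅕ = -116201/5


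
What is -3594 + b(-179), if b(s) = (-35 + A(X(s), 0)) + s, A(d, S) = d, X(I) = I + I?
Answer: -4166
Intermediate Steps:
X(I) = 2*I
b(s) = -35 + 3*s (b(s) = (-35 + 2*s) + s = -35 + 3*s)
-3594 + b(-179) = -3594 + (-35 + 3*(-179)) = -3594 + (-35 - 537) = -3594 - 572 = -4166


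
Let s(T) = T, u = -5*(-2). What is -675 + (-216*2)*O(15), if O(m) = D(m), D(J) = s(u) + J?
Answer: -11475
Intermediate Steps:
u = 10
D(J) = 10 + J
O(m) = 10 + m
-675 + (-216*2)*O(15) = -675 + (-216*2)*(10 + 15) = -675 - 432*25 = -675 - 10800 = -11475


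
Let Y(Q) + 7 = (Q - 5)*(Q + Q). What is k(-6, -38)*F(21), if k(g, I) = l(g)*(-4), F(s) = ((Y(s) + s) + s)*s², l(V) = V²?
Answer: -44897328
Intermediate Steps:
Y(Q) = -7 + 2*Q*(-5 + Q) (Y(Q) = -7 + (Q - 5)*(Q + Q) = -7 + (-5 + Q)*(2*Q) = -7 + 2*Q*(-5 + Q))
F(s) = s²*(-7 - 8*s + 2*s²) (F(s) = (((-7 - 10*s + 2*s²) + s) + s)*s² = ((-7 - 9*s + 2*s²) + s)*s² = (-7 - 8*s + 2*s²)*s² = s²*(-7 - 8*s + 2*s²))
k(g, I) = -4*g² (k(g, I) = g²*(-4) = -4*g²)
k(-6, -38)*F(21) = (-4*(-6)²)*(21²*(-7 - 8*21 + 2*21²)) = (-4*36)*(441*(-7 - 168 + 2*441)) = -63504*(-7 - 168 + 882) = -63504*707 = -144*311787 = -44897328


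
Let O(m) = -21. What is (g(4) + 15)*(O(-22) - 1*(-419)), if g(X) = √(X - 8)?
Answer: 5970 + 796*I ≈ 5970.0 + 796.0*I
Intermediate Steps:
g(X) = √(-8 + X)
(g(4) + 15)*(O(-22) - 1*(-419)) = (√(-8 + 4) + 15)*(-21 - 1*(-419)) = (√(-4) + 15)*(-21 + 419) = (2*I + 15)*398 = (15 + 2*I)*398 = 5970 + 796*I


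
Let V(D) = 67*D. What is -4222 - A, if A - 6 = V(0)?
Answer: -4228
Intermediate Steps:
A = 6 (A = 6 + 67*0 = 6 + 0 = 6)
-4222 - A = -4222 - 1*6 = -4222 - 6 = -4228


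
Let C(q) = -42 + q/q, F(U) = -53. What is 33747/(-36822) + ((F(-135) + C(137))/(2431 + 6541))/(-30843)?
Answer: -389107540981/424562870313 ≈ -0.91649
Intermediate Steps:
C(q) = -41 (C(q) = -42 + 1 = -41)
33747/(-36822) + ((F(-135) + C(137))/(2431 + 6541))/(-30843) = 33747/(-36822) + ((-53 - 41)/(2431 + 6541))/(-30843) = 33747*(-1/36822) - 94/8972*(-1/30843) = -11249/12274 - 94*1/8972*(-1/30843) = -11249/12274 - 47/4486*(-1/30843) = -11249/12274 + 47/138361698 = -389107540981/424562870313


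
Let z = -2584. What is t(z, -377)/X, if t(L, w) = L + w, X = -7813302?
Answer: 141/372062 ≈ 0.00037897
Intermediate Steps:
t(z, -377)/X = (-2584 - 377)/(-7813302) = -2961*(-1/7813302) = 141/372062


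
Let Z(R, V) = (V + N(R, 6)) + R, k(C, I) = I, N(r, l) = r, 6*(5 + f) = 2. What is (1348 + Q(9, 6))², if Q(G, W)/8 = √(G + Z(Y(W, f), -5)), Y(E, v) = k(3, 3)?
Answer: 1817744 + 21568*√10 ≈ 1.8859e+6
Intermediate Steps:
f = -14/3 (f = -5 + (⅙)*2 = -5 + ⅓ = -14/3 ≈ -4.6667)
Y(E, v) = 3
Z(R, V) = V + 2*R (Z(R, V) = (V + R) + R = (R + V) + R = V + 2*R)
Q(G, W) = 8*√(1 + G) (Q(G, W) = 8*√(G + (-5 + 2*3)) = 8*√(G + (-5 + 6)) = 8*√(G + 1) = 8*√(1 + G))
(1348 + Q(9, 6))² = (1348 + 8*√(1 + 9))² = (1348 + 8*√10)²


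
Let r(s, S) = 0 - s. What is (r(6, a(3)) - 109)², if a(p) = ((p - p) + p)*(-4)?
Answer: 13225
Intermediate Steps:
a(p) = -4*p (a(p) = (0 + p)*(-4) = p*(-4) = -4*p)
r(s, S) = -s
(r(6, a(3)) - 109)² = (-1*6 - 109)² = (-6 - 109)² = (-115)² = 13225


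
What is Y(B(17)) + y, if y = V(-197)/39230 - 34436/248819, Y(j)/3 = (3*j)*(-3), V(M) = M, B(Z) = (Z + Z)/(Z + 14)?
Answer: -9004151671973/302596250470 ≈ -29.756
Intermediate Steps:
B(Z) = 2*Z/(14 + Z) (B(Z) = (2*Z)/(14 + Z) = 2*Z/(14 + Z))
Y(j) = -27*j (Y(j) = 3*((3*j)*(-3)) = 3*(-9*j) = -27*j)
y = -1399941623/9761169370 (y = -197/39230 - 34436/248819 = -1399941623/9761169370 ≈ -0.14342)
Y(B(17)) + y = -54*17/(14 + 17) - 1399941623/9761169370 = -54*17/31 - 1399941623/9761169370 = -27*34/31 - 1399941623/9761169370 = -918/31 - 1399941623/9761169370 = -9004151671973/302596250470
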